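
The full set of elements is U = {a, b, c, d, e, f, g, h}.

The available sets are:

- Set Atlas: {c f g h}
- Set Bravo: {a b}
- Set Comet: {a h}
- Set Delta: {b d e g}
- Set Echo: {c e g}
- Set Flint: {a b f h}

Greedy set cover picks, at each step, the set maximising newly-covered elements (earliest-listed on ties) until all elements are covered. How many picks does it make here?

Greedy: pick Atlas (covers 4 new) → pick Delta (covers 3 new) → pick Bravo (covers 1 new). Total picks: 3.

3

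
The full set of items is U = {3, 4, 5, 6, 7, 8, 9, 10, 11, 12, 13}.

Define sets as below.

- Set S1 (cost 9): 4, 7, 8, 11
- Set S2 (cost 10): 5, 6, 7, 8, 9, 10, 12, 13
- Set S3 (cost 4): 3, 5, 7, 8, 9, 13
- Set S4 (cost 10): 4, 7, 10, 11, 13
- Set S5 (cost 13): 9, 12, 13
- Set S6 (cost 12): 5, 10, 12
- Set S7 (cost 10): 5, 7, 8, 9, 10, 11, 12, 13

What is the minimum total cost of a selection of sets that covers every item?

23

S1, S2, S3 together cover every item (S1 ∪ S2 ∪ S3 = {3, 4, 5, 6, 7, 8, 9, 10, 11, 12, 13}); total cost 9 + 10 + 4 = 23.
No covering selection has total cost below 23.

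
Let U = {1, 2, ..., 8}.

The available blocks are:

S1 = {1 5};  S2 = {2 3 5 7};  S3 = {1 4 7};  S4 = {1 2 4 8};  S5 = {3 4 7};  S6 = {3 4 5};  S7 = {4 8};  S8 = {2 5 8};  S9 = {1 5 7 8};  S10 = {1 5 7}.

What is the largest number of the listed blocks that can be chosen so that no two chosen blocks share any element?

S1, S5 are pairwise disjoint (S1={1,5}; S5={3,4,7}).
Every remaining block overlaps one of these, and no 3 of the listed blocks are pairwise disjoint, so 2 is the maximum.

2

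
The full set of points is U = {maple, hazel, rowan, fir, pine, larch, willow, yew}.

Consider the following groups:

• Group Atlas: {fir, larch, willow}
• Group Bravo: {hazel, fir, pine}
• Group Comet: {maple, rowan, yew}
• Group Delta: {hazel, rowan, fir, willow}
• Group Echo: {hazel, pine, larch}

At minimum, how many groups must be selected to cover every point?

3

Atlas, Comet, and Echo cover everything between them: the union {maple, hazel, rowan, fir, pine, larch, willow, yew} is all of U.
Only Comet contains maple, so Comet is forced; the remaining 5 points need at least 2 more groups (each remaining group adds at most 3) — so at least 3 groups are needed, and 3 is optimal.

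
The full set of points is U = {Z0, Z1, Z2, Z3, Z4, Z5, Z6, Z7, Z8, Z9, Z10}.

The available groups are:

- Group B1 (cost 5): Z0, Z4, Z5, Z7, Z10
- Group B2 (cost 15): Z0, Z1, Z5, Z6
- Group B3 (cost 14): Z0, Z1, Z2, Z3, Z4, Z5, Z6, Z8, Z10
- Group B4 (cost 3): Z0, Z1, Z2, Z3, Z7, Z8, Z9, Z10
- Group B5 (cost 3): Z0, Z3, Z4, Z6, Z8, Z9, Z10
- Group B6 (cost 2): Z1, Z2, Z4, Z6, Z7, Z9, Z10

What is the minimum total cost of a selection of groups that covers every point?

B1, B5, B6 together cover every point (B1 ∪ B5 ∪ B6 = {Z0, Z1, Z2, Z3, Z4, Z5, Z6, Z7, Z8, Z9, Z10}); total cost 5 + 3 + 2 = 10.
No covering selection has total cost below 10.

10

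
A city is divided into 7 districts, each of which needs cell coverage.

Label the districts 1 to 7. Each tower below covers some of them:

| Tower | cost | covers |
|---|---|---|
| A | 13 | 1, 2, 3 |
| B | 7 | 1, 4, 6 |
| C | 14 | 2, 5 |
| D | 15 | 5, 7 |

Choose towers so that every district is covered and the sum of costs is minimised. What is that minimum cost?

A, B, D together cover every district (A ∪ B ∪ D = {1, 2, 3, 4, 5, 6, 7}); total cost 13 + 7 + 15 = 35.
No covering selection has total cost below 35.

35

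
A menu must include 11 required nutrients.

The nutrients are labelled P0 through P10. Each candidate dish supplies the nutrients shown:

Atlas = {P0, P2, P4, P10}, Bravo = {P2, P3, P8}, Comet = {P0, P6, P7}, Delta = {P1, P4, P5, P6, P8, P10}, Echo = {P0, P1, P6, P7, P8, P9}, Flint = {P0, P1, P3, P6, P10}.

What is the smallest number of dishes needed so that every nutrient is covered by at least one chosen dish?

3

Bravo and Delta and Echo together: Bravo ∪ Delta ∪ Echo = {P0, P1, P2, P3, P4, P5, P6, P7, P8, P9, P10} — every nutrient is covered.
Only Delta contains P5, so Delta is forced; the remaining 5 nutrients need at least 2 more dishes (each remaining dish adds at most 3) — so at least 3 dishes are needed, and 3 is optimal.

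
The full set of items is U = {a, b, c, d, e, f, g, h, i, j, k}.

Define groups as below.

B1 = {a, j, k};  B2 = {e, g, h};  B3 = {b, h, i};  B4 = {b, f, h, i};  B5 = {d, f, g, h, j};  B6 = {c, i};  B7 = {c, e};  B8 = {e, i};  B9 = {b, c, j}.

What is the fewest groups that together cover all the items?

4

B1, B4, B5, and B7 cover everything between them: the union {a, b, c, d, e, f, g, h, i, j, k} is all of U.
Only B5 contains d, so B5 is forced; the remaining 6 items need at least 3 more groups (each remaining group adds at most 2) — so at least 4 groups are needed, and 4 is optimal.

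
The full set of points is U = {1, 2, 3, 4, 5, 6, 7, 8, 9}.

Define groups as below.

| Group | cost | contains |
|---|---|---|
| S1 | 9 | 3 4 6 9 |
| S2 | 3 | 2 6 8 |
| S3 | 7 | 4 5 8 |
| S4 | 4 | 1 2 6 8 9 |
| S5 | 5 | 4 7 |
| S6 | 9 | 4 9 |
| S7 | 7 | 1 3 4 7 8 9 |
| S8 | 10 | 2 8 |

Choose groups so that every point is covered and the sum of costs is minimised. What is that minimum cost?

S2, S3, S7 together cover every point (S2 ∪ S3 ∪ S7 = {1, 2, 3, 4, 5, 6, 7, 8, 9}); total cost 3 + 7 + 7 = 17.
The greedy pick S4, S7, S3 costs 18; no covering selection beats 17.

17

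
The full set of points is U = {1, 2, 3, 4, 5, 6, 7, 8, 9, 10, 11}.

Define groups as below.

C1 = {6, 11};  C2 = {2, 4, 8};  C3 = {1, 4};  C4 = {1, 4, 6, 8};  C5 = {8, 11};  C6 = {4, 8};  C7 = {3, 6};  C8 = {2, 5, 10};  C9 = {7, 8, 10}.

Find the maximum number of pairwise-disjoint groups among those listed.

C3, C5, C7, C8 are pairwise disjoint (C3={1,4}; C5={8,11}; C7={3,6}; C8={2,5,10}).
Every remaining group overlaps one of these, and no 5 of the listed groups are pairwise disjoint, so 4 is the maximum.

4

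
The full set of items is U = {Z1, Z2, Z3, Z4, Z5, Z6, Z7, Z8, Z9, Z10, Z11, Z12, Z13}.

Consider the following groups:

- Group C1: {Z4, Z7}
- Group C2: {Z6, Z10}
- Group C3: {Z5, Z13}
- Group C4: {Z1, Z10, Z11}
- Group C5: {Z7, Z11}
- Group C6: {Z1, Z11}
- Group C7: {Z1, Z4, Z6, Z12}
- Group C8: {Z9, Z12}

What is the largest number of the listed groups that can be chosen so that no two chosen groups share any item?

5

C1, C2, C3, C6, C8 are pairwise disjoint (C1={Z4,Z7}; C2={Z6,Z10}; C3={Z5,Z13}; C6={Z1,Z11}; C8={Z9,Z12}).
Every remaining group overlaps one of these, and no 6 of the listed groups are pairwise disjoint, so 5 is the maximum.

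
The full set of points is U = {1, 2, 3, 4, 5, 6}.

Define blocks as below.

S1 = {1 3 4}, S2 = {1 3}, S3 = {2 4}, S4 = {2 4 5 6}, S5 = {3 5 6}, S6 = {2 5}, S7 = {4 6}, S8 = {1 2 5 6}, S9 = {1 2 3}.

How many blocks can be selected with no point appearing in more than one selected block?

3

S2, S6, S7 are pairwise disjoint (S2={1,3}; S6={2,5}; S7={4,6}).
Every remaining block overlaps one of these, and no 4 of the listed blocks are pairwise disjoint, so 3 is the maximum.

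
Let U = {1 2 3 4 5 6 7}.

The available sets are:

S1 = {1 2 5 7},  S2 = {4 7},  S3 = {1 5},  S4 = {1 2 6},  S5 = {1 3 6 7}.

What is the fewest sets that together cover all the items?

3

S1, S2, and S5 cover everything between them: the union {1, 2, 3, 4, 5, 6, 7} is all of U.
Only S5 contains 3, so S5 is forced; the remaining 3 items need at least 2 more sets (each remaining set adds at most 2) — so at least 3 sets are needed, and 3 is optimal.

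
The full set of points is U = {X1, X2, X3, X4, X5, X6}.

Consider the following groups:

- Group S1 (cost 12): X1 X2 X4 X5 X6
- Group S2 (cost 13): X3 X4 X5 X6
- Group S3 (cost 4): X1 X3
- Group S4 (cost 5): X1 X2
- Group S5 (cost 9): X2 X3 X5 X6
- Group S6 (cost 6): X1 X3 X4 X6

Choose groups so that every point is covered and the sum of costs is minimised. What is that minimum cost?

S5, S6 together cover every point (S5 ∪ S6 = {X1, X2, X3, X4, X5, X6}); total cost 9 + 6 = 15.
No covering selection has total cost below 15.

15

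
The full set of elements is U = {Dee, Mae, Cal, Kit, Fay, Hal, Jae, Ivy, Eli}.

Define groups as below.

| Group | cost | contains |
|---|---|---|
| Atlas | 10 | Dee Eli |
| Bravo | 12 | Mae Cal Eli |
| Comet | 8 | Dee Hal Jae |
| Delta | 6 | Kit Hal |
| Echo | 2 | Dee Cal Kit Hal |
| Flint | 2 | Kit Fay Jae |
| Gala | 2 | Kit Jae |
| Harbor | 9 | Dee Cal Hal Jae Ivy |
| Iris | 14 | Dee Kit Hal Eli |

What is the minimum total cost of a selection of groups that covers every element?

23

Bravo, Flint, Harbor together cover every element (Bravo ∪ Flint ∪ Harbor = {Dee, Mae, Cal, Kit, Fay, Hal, Jae, Ivy, Eli}); total cost 12 + 2 + 9 = 23.
The greedy pick Echo, Flint, Bravo, Harbor costs 25; no covering selection beats 23.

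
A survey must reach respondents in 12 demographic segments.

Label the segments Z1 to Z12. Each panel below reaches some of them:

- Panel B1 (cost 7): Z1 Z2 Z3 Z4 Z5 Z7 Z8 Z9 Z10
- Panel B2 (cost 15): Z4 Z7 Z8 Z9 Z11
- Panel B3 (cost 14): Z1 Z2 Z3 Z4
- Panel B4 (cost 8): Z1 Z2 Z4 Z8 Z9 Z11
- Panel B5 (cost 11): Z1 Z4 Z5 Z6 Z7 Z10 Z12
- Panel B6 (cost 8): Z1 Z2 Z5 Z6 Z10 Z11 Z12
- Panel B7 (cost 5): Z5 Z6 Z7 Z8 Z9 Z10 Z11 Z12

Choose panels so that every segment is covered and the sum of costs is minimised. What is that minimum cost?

12

B1, B7 together cover every segment (B1 ∪ B7 = {Z1, Z2, Z3, Z4, Z5, Z6, Z7, Z8, Z9, Z10, Z11, Z12}); total cost 7 + 5 = 12.
No covering selection has total cost below 12.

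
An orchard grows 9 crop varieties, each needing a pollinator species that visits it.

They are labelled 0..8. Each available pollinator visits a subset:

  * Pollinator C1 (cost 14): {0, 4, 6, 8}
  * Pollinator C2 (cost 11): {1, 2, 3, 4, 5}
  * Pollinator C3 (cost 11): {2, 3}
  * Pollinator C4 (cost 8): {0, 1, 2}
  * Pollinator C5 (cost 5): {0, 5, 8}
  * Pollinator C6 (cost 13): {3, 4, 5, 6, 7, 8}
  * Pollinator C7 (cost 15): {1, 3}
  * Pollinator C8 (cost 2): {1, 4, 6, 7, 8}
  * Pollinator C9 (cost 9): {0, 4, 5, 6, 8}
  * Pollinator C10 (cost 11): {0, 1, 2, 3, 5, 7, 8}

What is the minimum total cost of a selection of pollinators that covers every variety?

13

C8, C10 together cover every variety (C8 ∪ C10 = {0, 1, 2, 3, 4, 5, 6, 7, 8}); total cost 2 + 11 = 13.
The greedy pick C8, C5, C2 costs 18; no covering selection beats 13.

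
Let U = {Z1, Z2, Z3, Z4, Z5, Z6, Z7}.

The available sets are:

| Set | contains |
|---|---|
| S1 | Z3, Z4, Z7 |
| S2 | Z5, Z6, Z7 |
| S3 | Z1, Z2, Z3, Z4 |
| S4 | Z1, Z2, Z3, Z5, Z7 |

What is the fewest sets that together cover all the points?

S2 and S3 cover everything between them: the union {Z1, Z2, Z3, Z4, Z5, Z6, Z7} is all of U.
No single set has all 7 points (the largest, S4, has 5), so 2 is optimal.

2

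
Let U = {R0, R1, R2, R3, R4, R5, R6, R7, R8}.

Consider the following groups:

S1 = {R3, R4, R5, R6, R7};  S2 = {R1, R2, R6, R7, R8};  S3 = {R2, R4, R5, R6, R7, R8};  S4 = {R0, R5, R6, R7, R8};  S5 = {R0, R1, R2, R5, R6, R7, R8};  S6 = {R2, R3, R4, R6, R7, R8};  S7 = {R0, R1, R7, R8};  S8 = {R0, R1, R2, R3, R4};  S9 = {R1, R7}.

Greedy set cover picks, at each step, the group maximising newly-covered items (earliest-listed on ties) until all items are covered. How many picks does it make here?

2

Greedy: pick S5 (covers 7 new) → pick S1 (covers 2 new). Total picks: 2.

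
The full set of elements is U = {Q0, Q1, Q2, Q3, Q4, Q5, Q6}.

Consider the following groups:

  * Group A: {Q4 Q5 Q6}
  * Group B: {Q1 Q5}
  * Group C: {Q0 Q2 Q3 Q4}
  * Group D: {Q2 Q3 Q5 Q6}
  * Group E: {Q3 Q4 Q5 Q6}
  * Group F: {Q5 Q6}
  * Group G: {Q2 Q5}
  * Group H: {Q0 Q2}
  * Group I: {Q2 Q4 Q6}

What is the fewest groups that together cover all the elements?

3

A, B, and C cover everything between them: the union {Q0, Q1, Q2, Q3, Q4, Q5, Q6} is all of U.
Only B contains Q1, so B is forced; the remaining 5 elements need at least 2 more groups (each remaining group adds at most 4) — so at least 3 groups are needed, and 3 is optimal.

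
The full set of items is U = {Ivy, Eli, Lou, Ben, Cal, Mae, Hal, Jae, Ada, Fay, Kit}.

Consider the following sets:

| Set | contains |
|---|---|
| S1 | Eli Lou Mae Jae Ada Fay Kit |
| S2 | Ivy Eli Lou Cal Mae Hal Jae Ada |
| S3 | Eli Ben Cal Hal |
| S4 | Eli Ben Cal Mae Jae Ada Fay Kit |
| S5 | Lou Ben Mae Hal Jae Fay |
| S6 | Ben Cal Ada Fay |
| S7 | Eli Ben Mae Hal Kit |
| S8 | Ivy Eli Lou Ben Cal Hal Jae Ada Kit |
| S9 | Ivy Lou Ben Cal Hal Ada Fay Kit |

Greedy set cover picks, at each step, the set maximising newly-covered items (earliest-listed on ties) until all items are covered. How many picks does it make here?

Greedy: pick S8 (covers 9 new) → pick S1 (covers 2 new). Total picks: 2.

2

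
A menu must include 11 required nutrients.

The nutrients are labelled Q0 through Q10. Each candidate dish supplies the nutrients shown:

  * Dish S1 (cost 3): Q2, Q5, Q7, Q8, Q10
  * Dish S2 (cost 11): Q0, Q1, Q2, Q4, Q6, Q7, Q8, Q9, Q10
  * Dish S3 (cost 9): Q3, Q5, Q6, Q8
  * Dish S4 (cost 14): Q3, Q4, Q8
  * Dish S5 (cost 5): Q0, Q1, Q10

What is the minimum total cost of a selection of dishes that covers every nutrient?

S2, S3 together cover every nutrient (S2 ∪ S3 = {Q0, Q1, Q2, Q3, Q4, Q5, Q6, Q7, Q8, Q9, Q10}); total cost 11 + 9 = 20.
The greedy pick S1, S2, S3 costs 23; no covering selection beats 20.

20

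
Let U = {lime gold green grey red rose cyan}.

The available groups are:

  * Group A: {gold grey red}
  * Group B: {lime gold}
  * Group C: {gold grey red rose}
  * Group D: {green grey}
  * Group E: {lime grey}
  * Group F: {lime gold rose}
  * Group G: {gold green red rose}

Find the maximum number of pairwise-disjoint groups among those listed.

D, F are pairwise disjoint (D={green,grey}; F={lime,gold,rose}).
Every remaining group overlaps one of these, and no 3 of the listed groups are pairwise disjoint, so 2 is the maximum.

2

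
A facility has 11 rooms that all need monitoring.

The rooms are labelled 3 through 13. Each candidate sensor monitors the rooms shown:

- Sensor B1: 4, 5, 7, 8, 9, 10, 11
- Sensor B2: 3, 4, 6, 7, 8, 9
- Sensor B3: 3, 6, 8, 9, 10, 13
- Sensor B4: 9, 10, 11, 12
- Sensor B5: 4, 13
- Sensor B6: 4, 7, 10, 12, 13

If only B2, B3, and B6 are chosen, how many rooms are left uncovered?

Union of B2, B3, B6 = {3, 4, 6, 7, 8, 9, 10, 12, 13}.
Not covered: 5, 11 — 2 rooms.

2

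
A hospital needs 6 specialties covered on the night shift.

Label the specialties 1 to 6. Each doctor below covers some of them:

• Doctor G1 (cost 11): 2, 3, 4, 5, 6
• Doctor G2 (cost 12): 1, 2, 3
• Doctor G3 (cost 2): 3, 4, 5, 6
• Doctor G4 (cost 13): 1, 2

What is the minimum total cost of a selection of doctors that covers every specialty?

14

G2, G3 together cover every specialty (G2 ∪ G3 = {1, 2, 3, 4, 5, 6}); total cost 12 + 2 = 14.
No covering selection has total cost below 14.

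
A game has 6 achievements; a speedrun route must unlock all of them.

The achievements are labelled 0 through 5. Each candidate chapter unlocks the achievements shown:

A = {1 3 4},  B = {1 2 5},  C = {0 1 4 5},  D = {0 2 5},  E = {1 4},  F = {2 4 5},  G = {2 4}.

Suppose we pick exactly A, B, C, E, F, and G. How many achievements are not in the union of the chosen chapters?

0

Union of A, B, C, E, F, G = {0, 1, 2, 3, 4, 5} — that's every achievement, so 0 are uncovered.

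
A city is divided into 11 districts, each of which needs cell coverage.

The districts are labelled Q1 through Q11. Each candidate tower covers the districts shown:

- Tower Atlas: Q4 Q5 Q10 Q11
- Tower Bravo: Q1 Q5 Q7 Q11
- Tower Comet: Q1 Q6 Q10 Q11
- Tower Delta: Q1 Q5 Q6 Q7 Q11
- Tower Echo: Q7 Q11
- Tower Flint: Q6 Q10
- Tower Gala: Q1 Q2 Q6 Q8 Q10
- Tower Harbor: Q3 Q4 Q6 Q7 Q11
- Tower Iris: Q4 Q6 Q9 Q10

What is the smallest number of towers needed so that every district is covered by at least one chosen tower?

4

Take {Bravo, Gala, Harbor, Iris}. Their union is {Q1, Q2, Q3, Q4, Q5, Q6, Q7, Q8, Q9, Q10, Q11}, which is all 11 districts.
No 3 of the 9 towers cover everything (all 84 combinations miss at least one district), so 4 is optimal.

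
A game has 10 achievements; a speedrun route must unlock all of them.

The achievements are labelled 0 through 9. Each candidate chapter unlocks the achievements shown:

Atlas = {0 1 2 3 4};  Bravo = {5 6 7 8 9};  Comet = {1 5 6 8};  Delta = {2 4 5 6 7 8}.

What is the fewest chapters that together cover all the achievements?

2

Atlas and Bravo together: Atlas ∪ Bravo = {0, 1, 2, 3, 4, 5, 6, 7, 8, 9} — every achievement is covered.
No single chapter has all 10 achievements (the largest, Delta, has 6), so 2 is optimal.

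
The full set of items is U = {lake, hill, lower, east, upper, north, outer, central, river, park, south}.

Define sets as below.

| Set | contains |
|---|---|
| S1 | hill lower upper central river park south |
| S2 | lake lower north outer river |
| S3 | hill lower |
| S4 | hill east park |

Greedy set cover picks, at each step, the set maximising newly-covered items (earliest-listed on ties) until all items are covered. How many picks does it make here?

3

Greedy: pick S1 (covers 7 new) → pick S2 (covers 3 new) → pick S4 (covers 1 new). Total picks: 3.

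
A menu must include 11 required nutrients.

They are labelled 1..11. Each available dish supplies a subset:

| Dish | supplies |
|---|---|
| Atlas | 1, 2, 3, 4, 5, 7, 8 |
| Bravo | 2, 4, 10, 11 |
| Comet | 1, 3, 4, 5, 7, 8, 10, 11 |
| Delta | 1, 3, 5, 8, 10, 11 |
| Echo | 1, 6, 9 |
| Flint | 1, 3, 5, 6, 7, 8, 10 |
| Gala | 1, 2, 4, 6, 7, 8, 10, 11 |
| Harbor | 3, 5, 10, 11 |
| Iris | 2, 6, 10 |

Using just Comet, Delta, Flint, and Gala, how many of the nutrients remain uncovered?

Union of Comet, Delta, Flint, Gala = {1, 2, 3, 4, 5, 6, 7, 8, 10, 11}.
Not covered: 9 — 1 nutrient.

1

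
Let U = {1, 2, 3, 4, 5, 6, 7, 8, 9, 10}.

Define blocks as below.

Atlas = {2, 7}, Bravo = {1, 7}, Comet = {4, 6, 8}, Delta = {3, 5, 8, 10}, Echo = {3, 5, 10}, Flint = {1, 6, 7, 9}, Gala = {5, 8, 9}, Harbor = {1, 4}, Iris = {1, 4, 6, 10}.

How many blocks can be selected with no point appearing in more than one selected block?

Atlas, Delta, Harbor are pairwise disjoint (Atlas={2,7}; Delta={3,5,8,10}; Harbor={1,4}).
Every remaining block overlaps one of these, and no 4 of the listed blocks are pairwise disjoint, so 3 is the maximum.

3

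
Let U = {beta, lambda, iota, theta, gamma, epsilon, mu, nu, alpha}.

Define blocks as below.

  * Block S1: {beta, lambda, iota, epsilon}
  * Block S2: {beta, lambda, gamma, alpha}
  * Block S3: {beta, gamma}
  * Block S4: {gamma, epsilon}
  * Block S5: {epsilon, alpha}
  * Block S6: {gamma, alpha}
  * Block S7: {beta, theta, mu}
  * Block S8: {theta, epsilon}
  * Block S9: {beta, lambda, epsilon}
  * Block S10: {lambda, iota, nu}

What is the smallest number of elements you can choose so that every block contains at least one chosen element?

Take H = {iota, gamma, epsilon, mu}. Each listed block contains at least one of these, so H is a hitting set of size 4.
No choice of 3 elements meets every block, so 4 is the minimum.

4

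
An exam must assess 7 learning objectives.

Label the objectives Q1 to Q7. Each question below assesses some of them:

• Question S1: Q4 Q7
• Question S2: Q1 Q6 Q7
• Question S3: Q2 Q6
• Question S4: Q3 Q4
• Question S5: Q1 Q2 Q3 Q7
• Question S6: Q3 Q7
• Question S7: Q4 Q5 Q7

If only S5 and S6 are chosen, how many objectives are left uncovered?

Union of S5, S6 = {Q1, Q2, Q3, Q7}.
Not covered: Q4, Q5, Q6 — 3 objectives.

3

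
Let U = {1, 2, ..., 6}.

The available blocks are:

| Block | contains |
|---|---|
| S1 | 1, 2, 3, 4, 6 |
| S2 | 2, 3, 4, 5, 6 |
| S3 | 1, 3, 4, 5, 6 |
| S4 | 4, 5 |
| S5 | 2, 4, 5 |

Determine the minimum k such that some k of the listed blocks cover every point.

S1 and S2 together: S1 ∪ S2 = {1, 2, 3, 4, 5, 6} — every point is covered.
No single block has all 6 points (the largest, S1, has 5), so 2 is optimal.

2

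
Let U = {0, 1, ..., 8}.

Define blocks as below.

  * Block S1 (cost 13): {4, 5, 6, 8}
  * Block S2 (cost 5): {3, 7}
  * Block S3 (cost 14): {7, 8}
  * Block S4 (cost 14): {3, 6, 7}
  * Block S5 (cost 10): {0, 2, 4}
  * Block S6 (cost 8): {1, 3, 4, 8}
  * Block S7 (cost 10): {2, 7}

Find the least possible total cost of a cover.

S1, S2, S5, S6 together cover every element (S1 ∪ S2 ∪ S5 ∪ S6 = {0, 1, 2, 3, 4, 5, 6, 7, 8}); total cost 13 + 5 + 10 + 8 = 36.
No covering selection has total cost below 36.

36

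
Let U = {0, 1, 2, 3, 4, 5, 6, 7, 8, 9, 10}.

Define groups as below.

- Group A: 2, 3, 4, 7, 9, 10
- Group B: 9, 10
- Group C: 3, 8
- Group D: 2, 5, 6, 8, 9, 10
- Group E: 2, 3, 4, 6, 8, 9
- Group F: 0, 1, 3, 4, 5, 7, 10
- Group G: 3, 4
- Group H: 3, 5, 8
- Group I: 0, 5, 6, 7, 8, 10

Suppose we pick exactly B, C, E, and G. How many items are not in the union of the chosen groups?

4

Union of B, C, E, G = {2, 3, 4, 6, 8, 9, 10}.
Not covered: 0, 1, 5, 7 — 4 items.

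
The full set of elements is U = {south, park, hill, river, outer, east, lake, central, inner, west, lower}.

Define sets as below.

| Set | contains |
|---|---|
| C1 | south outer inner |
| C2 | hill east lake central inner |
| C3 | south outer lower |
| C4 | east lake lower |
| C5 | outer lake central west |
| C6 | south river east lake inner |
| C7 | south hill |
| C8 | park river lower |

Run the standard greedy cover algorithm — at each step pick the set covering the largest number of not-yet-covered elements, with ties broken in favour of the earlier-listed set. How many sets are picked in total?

4

Greedy: pick C2 (covers 5 new) → pick C3 (covers 3 new) → pick C8 (covers 2 new) → pick C5 (covers 1 new). Total picks: 4.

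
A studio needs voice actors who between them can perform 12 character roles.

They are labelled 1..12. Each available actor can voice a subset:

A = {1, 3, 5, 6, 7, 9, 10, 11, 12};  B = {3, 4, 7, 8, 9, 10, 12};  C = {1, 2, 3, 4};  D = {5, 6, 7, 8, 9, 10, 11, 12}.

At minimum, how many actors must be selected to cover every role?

C and D together: C ∪ D = {1, 2, 3, 4, 5, 6, 7, 8, 9, 10, 11, 12} — every role is covered.
No single actor has all 12 roles (the largest, A, has 9), so 2 is optimal.

2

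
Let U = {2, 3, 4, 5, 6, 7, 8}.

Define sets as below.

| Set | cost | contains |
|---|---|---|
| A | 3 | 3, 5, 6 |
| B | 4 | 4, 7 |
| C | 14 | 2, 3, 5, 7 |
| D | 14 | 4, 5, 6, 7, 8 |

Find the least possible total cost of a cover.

28

C, D together cover every element (C ∪ D = {2, 3, 4, 5, 6, 7, 8}); total cost 14 + 14 = 28.
The greedy pick A, B, C, D costs 35; no covering selection beats 28.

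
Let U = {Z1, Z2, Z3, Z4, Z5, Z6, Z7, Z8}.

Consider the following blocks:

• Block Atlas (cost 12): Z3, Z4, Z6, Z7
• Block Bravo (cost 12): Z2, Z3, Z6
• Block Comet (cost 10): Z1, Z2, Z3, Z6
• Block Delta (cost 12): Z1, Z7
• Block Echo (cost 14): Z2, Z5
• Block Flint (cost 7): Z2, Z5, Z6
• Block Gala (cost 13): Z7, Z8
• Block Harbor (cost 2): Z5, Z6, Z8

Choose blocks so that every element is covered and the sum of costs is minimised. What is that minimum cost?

24

Atlas, Comet, Harbor together cover every element (Atlas ∪ Comet ∪ Harbor = {Z1, Z2, Z3, Z4, Z5, Z6, Z7, Z8}); total cost 12 + 10 + 2 = 24.
No covering selection has total cost below 24.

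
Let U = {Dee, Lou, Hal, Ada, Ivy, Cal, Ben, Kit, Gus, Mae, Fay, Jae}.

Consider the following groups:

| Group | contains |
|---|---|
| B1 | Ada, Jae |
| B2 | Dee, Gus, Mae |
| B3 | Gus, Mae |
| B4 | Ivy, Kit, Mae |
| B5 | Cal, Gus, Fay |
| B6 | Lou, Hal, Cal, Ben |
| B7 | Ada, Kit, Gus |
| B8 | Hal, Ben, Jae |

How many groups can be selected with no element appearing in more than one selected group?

B1, B2, B6 are pairwise disjoint (B1={Ada,Jae}; B2={Dee,Gus,Mae}; B6={Lou,Hal,Cal,Ben}).
Every remaining group overlaps one of these, and no 4 of the listed groups are pairwise disjoint, so 3 is the maximum.

3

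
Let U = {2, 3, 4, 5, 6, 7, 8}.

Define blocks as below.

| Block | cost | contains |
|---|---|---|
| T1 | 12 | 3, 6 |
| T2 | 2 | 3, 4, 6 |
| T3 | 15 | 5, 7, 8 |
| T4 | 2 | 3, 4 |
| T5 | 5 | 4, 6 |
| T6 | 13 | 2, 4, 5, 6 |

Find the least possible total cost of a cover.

T2, T3, T6 together cover every item (T2 ∪ T3 ∪ T6 = {2, 3, 4, 5, 6, 7, 8}); total cost 2 + 15 + 13 = 30.
No covering selection has total cost below 30.

30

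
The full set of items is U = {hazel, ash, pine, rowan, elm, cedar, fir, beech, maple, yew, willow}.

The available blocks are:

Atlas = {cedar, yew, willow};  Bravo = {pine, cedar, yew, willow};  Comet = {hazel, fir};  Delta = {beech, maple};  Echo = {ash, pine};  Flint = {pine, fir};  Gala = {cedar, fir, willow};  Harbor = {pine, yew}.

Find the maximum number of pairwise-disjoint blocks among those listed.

Atlas, Comet, Delta, Echo are pairwise disjoint (Atlas={cedar,yew,willow}; Comet={hazel,fir}; Delta={beech,maple}; Echo={ash,pine}).
Every remaining block overlaps one of these, and no 5 of the listed blocks are pairwise disjoint, so 4 is the maximum.

4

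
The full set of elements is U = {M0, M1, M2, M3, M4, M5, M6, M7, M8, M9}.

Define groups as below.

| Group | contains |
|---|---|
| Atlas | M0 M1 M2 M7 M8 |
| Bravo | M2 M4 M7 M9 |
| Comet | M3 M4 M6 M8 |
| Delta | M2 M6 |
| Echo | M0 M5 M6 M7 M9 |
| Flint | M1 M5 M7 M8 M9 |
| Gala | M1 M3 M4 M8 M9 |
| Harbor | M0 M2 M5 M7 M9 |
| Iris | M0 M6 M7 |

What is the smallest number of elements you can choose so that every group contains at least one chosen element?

Take H = {M4, M6, M7}. Each listed group contains at least one of these, so H is a hitting set of size 3.
No choice of 2 elements meets every group, so 3 is the minimum.

3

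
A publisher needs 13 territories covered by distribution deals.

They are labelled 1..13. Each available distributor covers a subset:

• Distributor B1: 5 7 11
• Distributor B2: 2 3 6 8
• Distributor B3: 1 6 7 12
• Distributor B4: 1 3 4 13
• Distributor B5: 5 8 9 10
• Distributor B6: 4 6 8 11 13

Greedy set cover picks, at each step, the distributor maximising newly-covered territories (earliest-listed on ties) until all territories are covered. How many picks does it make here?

4

Greedy: pick B6 (covers 5 new) → pick B3 (covers 3 new) → pick B5 (covers 3 new) → pick B2 (covers 2 new). Total picks: 4.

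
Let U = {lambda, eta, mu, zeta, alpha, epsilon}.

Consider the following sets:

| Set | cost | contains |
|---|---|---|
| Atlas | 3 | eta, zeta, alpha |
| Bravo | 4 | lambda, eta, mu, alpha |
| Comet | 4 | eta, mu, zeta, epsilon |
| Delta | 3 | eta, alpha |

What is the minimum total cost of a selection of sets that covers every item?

8

Bravo, Comet together cover every item (Bravo ∪ Comet = {lambda, eta, mu, zeta, alpha, epsilon}); total cost 4 + 4 = 8.
The greedy pick Atlas, Bravo, Comet costs 11; no covering selection beats 8.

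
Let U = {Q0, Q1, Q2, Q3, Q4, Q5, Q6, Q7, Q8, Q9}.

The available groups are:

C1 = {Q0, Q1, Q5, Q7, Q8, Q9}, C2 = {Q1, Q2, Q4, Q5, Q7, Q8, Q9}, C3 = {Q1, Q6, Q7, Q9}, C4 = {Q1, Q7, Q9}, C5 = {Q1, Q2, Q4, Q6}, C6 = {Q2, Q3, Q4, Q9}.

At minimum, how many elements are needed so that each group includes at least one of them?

Take H = {Q4, Q9}. Each listed group contains at least one of these, so H is a hitting set of size 2.
No single element lies in every group, so at least 2 are needed and 2 is optimal.

2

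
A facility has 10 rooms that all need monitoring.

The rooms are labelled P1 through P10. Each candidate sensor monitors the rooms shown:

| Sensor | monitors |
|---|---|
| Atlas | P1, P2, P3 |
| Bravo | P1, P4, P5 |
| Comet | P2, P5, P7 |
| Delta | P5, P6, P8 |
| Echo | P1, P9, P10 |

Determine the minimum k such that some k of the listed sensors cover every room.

5

Atlas and Bravo and Comet and Delta and Echo together: Atlas ∪ Bravo ∪ Comet ∪ Delta ∪ Echo = {P1, P2, P3, P4, P5, P6, P7, P8, P9, P10} — every room is covered.
Only Bravo contains P4, so Bravo is forced; the remaining 7 rooms need at least 4 more sensors (each remaining sensor adds at most 2) — so at least 5 sensors are needed, and 5 is optimal.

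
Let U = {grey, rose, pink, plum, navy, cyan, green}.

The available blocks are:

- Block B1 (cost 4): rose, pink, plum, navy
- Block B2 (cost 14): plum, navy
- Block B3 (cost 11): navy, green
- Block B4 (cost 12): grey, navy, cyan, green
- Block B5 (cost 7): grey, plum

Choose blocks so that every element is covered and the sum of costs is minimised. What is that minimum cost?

B1, B4 together cover every element (B1 ∪ B4 = {grey, rose, pink, plum, navy, cyan, green}); total cost 4 + 12 = 16.
No covering selection has total cost below 16.

16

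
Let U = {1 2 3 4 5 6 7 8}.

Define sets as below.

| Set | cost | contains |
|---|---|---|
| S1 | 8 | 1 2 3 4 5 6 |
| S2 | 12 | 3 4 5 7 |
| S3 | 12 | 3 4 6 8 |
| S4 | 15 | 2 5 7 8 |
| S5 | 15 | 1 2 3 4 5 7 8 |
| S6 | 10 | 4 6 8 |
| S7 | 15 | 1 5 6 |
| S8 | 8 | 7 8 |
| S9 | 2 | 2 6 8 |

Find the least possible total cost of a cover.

S1, S8 together cover every point (S1 ∪ S8 = {1, 2, 3, 4, 5, 6, 7, 8}); total cost 8 + 8 = 16.
The greedy pick S9, S1, S8 costs 18; no covering selection beats 16.

16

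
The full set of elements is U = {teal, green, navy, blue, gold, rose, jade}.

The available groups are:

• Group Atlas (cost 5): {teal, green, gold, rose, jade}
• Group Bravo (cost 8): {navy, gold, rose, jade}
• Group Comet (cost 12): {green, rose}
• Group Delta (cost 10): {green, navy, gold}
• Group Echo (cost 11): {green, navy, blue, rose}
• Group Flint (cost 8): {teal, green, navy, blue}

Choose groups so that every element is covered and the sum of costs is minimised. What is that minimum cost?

Atlas, Flint together cover every element (Atlas ∪ Flint = {teal, green, navy, blue, gold, rose, jade}); total cost 5 + 8 = 13.
No covering selection has total cost below 13.

13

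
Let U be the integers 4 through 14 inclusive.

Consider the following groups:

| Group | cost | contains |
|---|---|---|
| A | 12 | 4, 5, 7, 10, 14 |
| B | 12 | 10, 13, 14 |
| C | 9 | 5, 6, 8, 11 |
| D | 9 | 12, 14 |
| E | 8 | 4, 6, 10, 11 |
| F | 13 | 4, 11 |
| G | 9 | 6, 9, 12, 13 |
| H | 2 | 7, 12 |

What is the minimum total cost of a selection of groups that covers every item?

30

A, C, G together cover every item (A ∪ C ∪ G = {4, 5, 6, 7, 8, 9, 10, 11, 12, 13, 14}); total cost 12 + 9 + 9 = 30.
The greedy pick H, E, C, G, D costs 37; no covering selection beats 30.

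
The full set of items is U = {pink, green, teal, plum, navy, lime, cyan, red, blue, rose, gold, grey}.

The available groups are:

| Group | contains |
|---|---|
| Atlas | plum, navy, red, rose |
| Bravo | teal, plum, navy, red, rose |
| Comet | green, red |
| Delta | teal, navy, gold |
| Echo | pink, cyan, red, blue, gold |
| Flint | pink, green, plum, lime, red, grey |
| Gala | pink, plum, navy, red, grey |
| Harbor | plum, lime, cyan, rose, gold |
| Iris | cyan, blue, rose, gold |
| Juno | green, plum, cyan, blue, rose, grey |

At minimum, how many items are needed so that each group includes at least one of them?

3

The 3 items {plum, red, gold} hit every group.
No choice of 2 items meets every group, so 3 is the minimum.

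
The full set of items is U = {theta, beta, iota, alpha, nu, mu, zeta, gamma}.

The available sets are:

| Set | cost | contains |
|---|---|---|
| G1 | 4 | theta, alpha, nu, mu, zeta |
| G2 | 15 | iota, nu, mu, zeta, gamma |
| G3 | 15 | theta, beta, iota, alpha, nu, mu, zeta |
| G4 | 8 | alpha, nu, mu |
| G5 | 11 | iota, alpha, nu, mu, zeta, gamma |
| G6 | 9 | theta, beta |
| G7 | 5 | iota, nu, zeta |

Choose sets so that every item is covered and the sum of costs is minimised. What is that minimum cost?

20

G5, G6 together cover every item (G5 ∪ G6 = {theta, beta, iota, alpha, nu, mu, zeta, gamma}); total cost 11 + 9 = 20.
The greedy pick G1, G7, G6, G5 costs 29; no covering selection beats 20.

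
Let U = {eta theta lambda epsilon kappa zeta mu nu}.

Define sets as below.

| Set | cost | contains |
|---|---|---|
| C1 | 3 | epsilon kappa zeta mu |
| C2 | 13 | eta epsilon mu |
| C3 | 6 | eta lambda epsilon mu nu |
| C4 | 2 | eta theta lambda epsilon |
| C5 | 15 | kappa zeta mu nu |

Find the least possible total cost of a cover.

11

C1, C3, C4 together cover every item (C1 ∪ C3 ∪ C4 = {eta, theta, lambda, epsilon, kappa, zeta, mu, nu}); total cost 3 + 6 + 2 = 11.
No covering selection has total cost below 11.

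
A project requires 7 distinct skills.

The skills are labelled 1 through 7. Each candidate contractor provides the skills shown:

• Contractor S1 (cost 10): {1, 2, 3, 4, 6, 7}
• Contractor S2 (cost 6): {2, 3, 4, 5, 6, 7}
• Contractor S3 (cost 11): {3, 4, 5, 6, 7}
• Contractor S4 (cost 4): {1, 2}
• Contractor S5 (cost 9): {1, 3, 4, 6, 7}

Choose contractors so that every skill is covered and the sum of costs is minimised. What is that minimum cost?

10

S2, S4 together cover every skill (S2 ∪ S4 = {1, 2, 3, 4, 5, 6, 7}); total cost 6 + 4 = 10.
No covering selection has total cost below 10.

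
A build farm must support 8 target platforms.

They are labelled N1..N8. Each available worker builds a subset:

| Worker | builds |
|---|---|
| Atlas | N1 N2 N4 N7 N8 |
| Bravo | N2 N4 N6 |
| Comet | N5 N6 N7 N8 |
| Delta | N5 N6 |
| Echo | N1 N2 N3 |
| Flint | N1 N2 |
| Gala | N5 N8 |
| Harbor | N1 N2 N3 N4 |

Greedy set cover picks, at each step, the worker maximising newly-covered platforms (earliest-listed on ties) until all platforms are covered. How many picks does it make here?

3

Greedy: pick Atlas (covers 5 new) → pick Comet (covers 2 new) → pick Echo (covers 1 new). Total picks: 3.
(The true minimum cover uses only 2 workers, so greedy is not optimal here.)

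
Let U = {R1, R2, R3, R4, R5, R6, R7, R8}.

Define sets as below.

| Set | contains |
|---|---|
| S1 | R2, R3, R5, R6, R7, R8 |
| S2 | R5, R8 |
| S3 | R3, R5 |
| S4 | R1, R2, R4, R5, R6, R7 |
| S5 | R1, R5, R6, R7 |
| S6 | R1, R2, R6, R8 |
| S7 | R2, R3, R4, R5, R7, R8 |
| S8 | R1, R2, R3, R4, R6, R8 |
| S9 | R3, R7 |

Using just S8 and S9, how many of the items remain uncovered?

Union of S8, S9 = {R1, R2, R3, R4, R6, R7, R8}.
Not covered: R5 — 1 item.

1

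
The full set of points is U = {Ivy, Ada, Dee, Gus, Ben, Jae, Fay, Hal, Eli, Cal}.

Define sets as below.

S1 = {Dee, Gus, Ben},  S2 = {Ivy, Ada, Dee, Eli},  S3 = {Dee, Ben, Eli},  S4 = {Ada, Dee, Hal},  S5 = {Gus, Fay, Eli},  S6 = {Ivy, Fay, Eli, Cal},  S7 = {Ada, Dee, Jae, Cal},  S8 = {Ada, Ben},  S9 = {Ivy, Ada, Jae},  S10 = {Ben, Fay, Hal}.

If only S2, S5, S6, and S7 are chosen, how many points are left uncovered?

Union of S2, S5, S6, S7 = {Ivy, Ada, Dee, Gus, Jae, Fay, Eli, Cal}.
Not covered: Ben, Hal — 2 points.

2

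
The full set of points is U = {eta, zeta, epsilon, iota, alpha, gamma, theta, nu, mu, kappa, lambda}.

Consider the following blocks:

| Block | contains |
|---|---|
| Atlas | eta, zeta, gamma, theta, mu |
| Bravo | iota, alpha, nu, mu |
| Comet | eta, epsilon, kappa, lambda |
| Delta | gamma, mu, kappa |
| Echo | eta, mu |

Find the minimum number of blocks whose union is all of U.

Atlas and Bravo and Comet together: Atlas ∪ Bravo ∪ Comet = {eta, zeta, epsilon, iota, alpha, gamma, theta, nu, mu, kappa, lambda} — every point is covered.
Each block has at most 5 points, and 2·5 = 10 < 11 — so at least 3 blocks are needed, and 3 is optimal.

3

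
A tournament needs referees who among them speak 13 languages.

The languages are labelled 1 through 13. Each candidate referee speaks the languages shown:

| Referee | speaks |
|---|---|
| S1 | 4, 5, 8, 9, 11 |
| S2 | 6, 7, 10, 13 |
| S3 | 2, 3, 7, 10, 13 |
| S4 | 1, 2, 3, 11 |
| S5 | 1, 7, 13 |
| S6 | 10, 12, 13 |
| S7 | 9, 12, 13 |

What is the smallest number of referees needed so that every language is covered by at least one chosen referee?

S1 and S2 and S4 and S7 together: S1 ∪ S2 ∪ S4 ∪ S7 = {1, 2, 3, 4, 5, 6, 7, 8, 9, 10, 11, 12, 13} — every language is covered.
No 3 of the 7 referees cover everything (all 35 combinations miss at least one language), so 4 is optimal.

4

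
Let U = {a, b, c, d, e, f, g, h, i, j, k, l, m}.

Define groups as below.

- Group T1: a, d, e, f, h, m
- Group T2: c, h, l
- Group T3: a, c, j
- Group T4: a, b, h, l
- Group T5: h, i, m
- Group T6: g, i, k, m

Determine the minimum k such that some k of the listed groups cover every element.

T1 and T3 and T4 and T6 together: T1 ∪ T3 ∪ T4 ∪ T6 = {a, b, c, d, e, f, g, h, i, j, k, l, m} — every element is covered.
Only T4 contains b, so T4 is forced; the remaining 9 elements need at least 3 more groups (each remaining group adds at most 4) — so at least 4 groups are needed, and 4 is optimal.

4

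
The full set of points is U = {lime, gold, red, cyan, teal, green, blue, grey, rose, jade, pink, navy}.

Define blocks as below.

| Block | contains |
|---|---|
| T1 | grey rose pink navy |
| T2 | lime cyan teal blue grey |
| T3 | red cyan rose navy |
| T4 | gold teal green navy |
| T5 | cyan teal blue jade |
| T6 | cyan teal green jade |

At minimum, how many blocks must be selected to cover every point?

T1, T2, T3, T4, and T6 cover everything between them: the union {lime, gold, red, cyan, teal, green, blue, grey, rose, jade, pink, navy} is all of U.
No 4 of the 6 blocks cover everything (all 15 combinations miss at least one point), so 5 is optimal.

5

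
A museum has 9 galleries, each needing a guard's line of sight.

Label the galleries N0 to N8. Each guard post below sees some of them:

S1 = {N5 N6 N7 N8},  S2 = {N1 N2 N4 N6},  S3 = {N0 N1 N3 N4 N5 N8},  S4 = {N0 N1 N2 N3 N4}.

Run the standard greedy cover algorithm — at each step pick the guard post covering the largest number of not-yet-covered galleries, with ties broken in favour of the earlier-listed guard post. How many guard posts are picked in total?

3

Greedy: pick S3 (covers 6 new) → pick S1 (covers 2 new) → pick S2 (covers 1 new). Total picks: 3.
(The true minimum cover uses only 2 guard posts, so greedy is not optimal here.)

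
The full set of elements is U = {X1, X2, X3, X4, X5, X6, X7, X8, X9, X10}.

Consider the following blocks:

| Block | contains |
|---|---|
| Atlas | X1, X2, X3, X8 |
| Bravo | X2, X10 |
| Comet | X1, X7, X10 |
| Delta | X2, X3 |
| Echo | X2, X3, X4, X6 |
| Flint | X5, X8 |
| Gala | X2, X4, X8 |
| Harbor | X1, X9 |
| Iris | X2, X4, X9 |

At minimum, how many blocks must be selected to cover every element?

Comet and Echo and Flint and Harbor together: Comet ∪ Echo ∪ Flint ∪ Harbor = {X1, X2, X3, X4, X5, X6, X7, X8, X9, X10} — every element is covered.
No 3 of the 9 blocks cover everything (all 84 combinations miss at least one element), so 4 is optimal.

4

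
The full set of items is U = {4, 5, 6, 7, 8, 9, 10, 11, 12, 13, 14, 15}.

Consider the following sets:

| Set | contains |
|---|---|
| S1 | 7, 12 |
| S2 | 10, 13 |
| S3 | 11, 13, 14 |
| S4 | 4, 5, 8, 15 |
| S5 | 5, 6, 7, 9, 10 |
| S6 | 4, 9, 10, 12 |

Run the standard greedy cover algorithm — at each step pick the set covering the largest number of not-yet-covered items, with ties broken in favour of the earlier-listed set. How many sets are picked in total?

4

Greedy: pick S5 (covers 5 new) → pick S3 (covers 3 new) → pick S4 (covers 3 new) → pick S1 (covers 1 new). Total picks: 4.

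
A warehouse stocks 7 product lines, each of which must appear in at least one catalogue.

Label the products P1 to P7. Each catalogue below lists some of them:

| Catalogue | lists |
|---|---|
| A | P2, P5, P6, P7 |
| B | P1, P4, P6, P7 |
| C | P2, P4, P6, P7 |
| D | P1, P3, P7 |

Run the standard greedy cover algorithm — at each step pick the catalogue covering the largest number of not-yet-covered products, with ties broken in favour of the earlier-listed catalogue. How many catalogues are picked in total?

3

Greedy: pick A (covers 4 new) → pick B (covers 2 new) → pick D (covers 1 new). Total picks: 3.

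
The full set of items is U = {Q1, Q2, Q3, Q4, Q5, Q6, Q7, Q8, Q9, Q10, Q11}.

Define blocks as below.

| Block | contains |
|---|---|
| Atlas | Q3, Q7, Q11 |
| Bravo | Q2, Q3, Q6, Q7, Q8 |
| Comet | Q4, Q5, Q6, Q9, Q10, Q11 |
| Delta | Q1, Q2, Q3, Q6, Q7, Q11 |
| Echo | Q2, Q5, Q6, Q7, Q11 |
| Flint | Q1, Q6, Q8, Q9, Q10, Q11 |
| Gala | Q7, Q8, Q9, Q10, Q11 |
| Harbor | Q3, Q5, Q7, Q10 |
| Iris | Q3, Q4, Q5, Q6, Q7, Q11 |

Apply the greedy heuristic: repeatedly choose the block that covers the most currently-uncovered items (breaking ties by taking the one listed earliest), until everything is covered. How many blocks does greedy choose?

3

Greedy: pick Comet (covers 6 new) → pick Bravo (covers 4 new) → pick Delta (covers 1 new). Total picks: 3.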